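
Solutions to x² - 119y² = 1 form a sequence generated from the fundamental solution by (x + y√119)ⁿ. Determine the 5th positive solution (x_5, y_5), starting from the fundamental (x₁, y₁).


Step 1: Find the fundamental solution (x₁, y₁) of x² - 119y² = 1.
  Expand √119 as a continued fraction. a₀ = ⌊√119⌋ = 10; iterate m_{k+1} = d_k·a_k − m_k, d_{k+1} = (119 − m_{k+1}²)/d_k, a_{k+1} = ⌊(a₀ + m_{k+1})/d_{k+1}⌋ (starting m₀ = 0, d₀ = 1), with convergents p_k = a_k·p_{k-1} + p_{k-2}, q_k = a_k·q_{k-1} + q_{k-2} (p₋₁ = 1, q₋₁ = 0):
  k = 0: a₀ = 10; p₀/q₀ = 10/1; p₀² − 119·q₀² = 100 − 119 = -19.
  k = 1: m = 10, d = 19, a = ⌊(10 + 10)/19⌋ = 1; p/q = (1·10 + 1)/(1·1 + 0) = 11/1; p² − 119·q² = 121 − 119 = 2.
  k = 2: m = 9, d = 2, a = ⌊(10 + 9)/2⌋ = 9; p/q = (9·11 + 10)/(9·1 + 1) = 109/10; p² − 119·q² = 11881 − 11900 = -19.
  k = 3: m = 9, d = 19, a = ⌊(10 + 9)/19⌋ = 1; p/q = (1·109 + 11)/(1·10 + 1) = 120/11; p² − 119·q² = 14400 − 14399 = 1.
  The first convergent with p² − 119·q² = 1 gives the fundamental solution (x₁, y₁) = (120, 11).
Step 2: Apply the recurrence (x_{n+1}, y_{n+1}) = (x₁x_n + 119y₁y_n, x₁y_n + y₁x_n) repeatedly.
  From (x_1, y_1) = (120, 11): x_2 = 120·120 + 119·11·11 = 28799; y_2 = 120·11 + 11·120 = 2640.
  From (x_2, y_2) = (28799, 2640): x_3 = 120·28799 + 119·11·2640 = 6911640; y_3 = 120·2640 + 11·28799 = 633589.
  From (x_3, y_3) = (6911640, 633589): x_4 = 120·6911640 + 119·11·633589 = 1658764801; y_4 = 120·633589 + 11·6911640 = 152058720.
  From (x_4, y_4) = (1658764801, 152058720): x_5 = 120·1658764801 + 119·11·152058720 = 398096640600; y_5 = 120·152058720 + 11·1658764801 = 36493459211.
Step 3: Verify x_5² - 119·y_5² = 158480935257005568360000 - 158480935257005568359999 = 1 (should be 1). ✓

(x_1, y_1) = (120, 11); (x_5, y_5) = (398096640600, 36493459211).


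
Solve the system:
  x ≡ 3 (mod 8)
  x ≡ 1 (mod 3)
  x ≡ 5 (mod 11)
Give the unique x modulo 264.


Moduli 8, 3, 11 are pairwise coprime; by CRT there is a unique solution modulo M = 8 · 3 · 11 = 264.
Solve pairwise, accumulating the modulus:
  Start with x ≡ 3 (mod 8).
  Combine with x ≡ 1 (mod 3): since gcd(8, 3) = 1, we get a unique residue mod 24.
    Write x = 3 + 8·t and substitute into x ≡ 1 (mod 3): 8·t ≡ 1 − 3 = -2 (mod 3).
    Reduce coefficients mod 3: 2·t ≡ 1 (mod 3).
    The inverse of 2 mod 3 is 2 (since 2·2 = 4 = 1·3 + 1), so t ≡ 2·1 = 2 ≡ 2 (mod 3).
    Then x = 3 + 8·2 = 19, valid modulo lcm(8, 3) = 24: x ≡ 19 (mod 24).
  Combine with x ≡ 5 (mod 11): since gcd(24, 11) = 1, we get a unique residue mod 264.
    Write x = 19 + 24·t and substitute into x ≡ 5 (mod 11): 24·t ≡ 5 − 19 = -14 (mod 11).
    Reduce coefficients mod 11: 2·t ≡ 8 (mod 11).
    The inverse of 2 mod 11 is 6 (since 2·6 = 12 = 1·11 + 1), so t ≡ 6·8 = 48 ≡ 4 (mod 11).
    Then x = 19 + 24·4 = 115, valid modulo lcm(24, 11) = 264: x ≡ 115 (mod 264).
Verify: 115 mod 8 = 3 ✓, 115 mod 3 = 1 ✓, 115 mod 11 = 5 ✓.

x ≡ 115 (mod 264).


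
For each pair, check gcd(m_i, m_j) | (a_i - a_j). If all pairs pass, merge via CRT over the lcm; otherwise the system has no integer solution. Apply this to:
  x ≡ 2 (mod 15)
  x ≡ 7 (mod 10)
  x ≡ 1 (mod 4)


Moduli 15, 10, 4 are not pairwise coprime, so CRT works modulo lcm(m_i) when all pairwise compatibility conditions hold.
Pairwise compatibility: gcd(m_i, m_j) must divide a_i - a_j for every pair.
Merge one congruence at a time:
  Start: x ≡ 2 (mod 15).
  Combine with x ≡ 7 (mod 10): gcd(15, 10) = 5; 7 - 2 = 5, which IS divisible by 5, so compatible.
    Write x = 2 + 15·t and substitute into x ≡ 7 (mod 10): 15·t ≡ 7 − 2 = 5 (mod 10).
    Divide the congruence (and modulus) by g = 5: 3·t ≡ 1 (mod 2).
    Reduce coefficients mod 2: 1·t ≡ 1 (mod 2).
    So t ≡ 1 (mod 2).
    Then x = 2 + 15·1 = 17, valid modulo lcm(15, 10) = 30: x ≡ 17 (mod 30).
  Combine with x ≡ 1 (mod 4): gcd(30, 4) = 2; 1 - 17 = -16, which IS divisible by 2, so compatible.
    Write x = 17 + 30·t and substitute into x ≡ 1 (mod 4): 30·t ≡ 1 − 17 = -16 (mod 4).
    Divide the congruence (and modulus) by g = 2: 15·t ≡ -8 (mod 2).
    Reduce coefficients mod 2: 1·t ≡ 0 (mod 2).
    So t ≡ 0 (mod 2).
    Then x = 17 + 30·0 = 17, valid modulo lcm(30, 4) = 60: x ≡ 17 (mod 60).
Verify: 17 mod 15 = 2, 17 mod 10 = 7, 17 mod 4 = 1.

x ≡ 17 (mod 60).


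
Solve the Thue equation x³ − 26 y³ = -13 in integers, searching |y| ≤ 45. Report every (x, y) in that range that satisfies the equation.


The equation is x³ - 26y³ = -13. For fixed y, x³ = 26·y³ − 13, so a solution requires the RHS to be a perfect cube.
Strategy: iterate y from -45 to 45, compute RHS = 26·y³ − 13, and check whether it is a (positive or negative) perfect cube.
Check small values of y:
  y = 0: RHS = -13 is not a perfect cube.
  y = 1: RHS = 13 is not a perfect cube.
  y = -1: RHS = -39 is not a perfect cube.
  y = 2: RHS = 195 is not a perfect cube.
  y = -2: RHS = -221 is not a perfect cube.
  y = 3: RHS = 689 is not a perfect cube.
  y = -3: RHS = -715 is not a perfect cube.
Continuing the search up to |y| = 45 finds no solutions either.
No (x, y) in the scanned range satisfies the equation.

No integer solutions with |y| ≤ 45.


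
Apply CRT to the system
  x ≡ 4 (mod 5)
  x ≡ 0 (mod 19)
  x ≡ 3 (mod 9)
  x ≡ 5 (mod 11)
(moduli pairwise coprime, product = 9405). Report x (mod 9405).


Product of moduli M = 5 · 19 · 9 · 11 = 9405.
Merge one congruence at a time:
  Start: x ≡ 4 (mod 5).
  Combine with x ≡ 0 (mod 19); new modulus lcm = 95.
    Write x = 4 + 5·t and substitute into x ≡ 0 (mod 19): 5·t ≡ 0 − 4 = -4 (mod 19).
    Reduce coefficients mod 19: 5·t ≡ 15 (mod 19).
    The inverse of 5 mod 19 is 4 (since 5·4 = 20 = 1·19 + 1), so t ≡ 4·15 = 60 ≡ 3 (mod 19).
    Then x = 4 + 5·3 = 19, valid modulo lcm(5, 19) = 95: x ≡ 19 (mod 95).
  Combine with x ≡ 3 (mod 9); new modulus lcm = 855.
    Write x = 19 + 95·t and substitute into x ≡ 3 (mod 9): 95·t ≡ 3 − 19 = -16 (mod 9).
    Reduce coefficients mod 9: 5·t ≡ 2 (mod 9).
    The inverse of 5 mod 9 is 2 (since 5·2 = 10 = 1·9 + 1), so t ≡ 2·2 = 4 ≡ 4 (mod 9).
    Then x = 19 + 95·4 = 399, valid modulo lcm(95, 9) = 855: x ≡ 399 (mod 855).
  Combine with x ≡ 5 (mod 11); new modulus lcm = 9405.
    Write x = 399 + 855·t and substitute into x ≡ 5 (mod 11): 855·t ≡ 5 − 399 = -394 (mod 11).
    Reduce coefficients mod 11: 8·t ≡ 2 (mod 11).
    The inverse of 8 mod 11 is 7 (since 8·7 = 56 = 5·11 + 1), so t ≡ 7·2 = 14 ≡ 3 (mod 11).
    Then x = 399 + 855·3 = 2964, valid modulo lcm(855, 11) = 9405: x ≡ 2964 (mod 9405).
Verify against each original: 2964 mod 5 = 4, 2964 mod 19 = 0, 2964 mod 9 = 3, 2964 mod 11 = 5.

x ≡ 2964 (mod 9405).


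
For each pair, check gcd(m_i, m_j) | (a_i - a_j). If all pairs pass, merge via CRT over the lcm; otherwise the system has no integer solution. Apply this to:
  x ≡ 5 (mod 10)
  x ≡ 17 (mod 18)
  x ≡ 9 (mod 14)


Moduli 10, 18, 14 are not pairwise coprime, so CRT works modulo lcm(m_i) when all pairwise compatibility conditions hold.
Pairwise compatibility: gcd(m_i, m_j) must divide a_i - a_j for every pair.
Merge one congruence at a time:
  Start: x ≡ 5 (mod 10).
  Combine with x ≡ 17 (mod 18): gcd(10, 18) = 2; 17 - 5 = 12, which IS divisible by 2, so compatible.
    Write x = 5 + 10·t and substitute into x ≡ 17 (mod 18): 10·t ≡ 17 − 5 = 12 (mod 18).
    Divide the congruence (and modulus) by g = 2: 5·t ≡ 6 (mod 9).
    The inverse of 5 mod 9 is 2 (since 5·2 = 10 = 1·9 + 1), so t ≡ 2·6 = 12 ≡ 3 (mod 9).
    Then x = 5 + 10·3 = 35, valid modulo lcm(10, 18) = 90: x ≡ 35 (mod 90).
  Combine with x ≡ 9 (mod 14): gcd(90, 14) = 2; 9 - 35 = -26, which IS divisible by 2, so compatible.
    Write x = 35 + 90·t and substitute into x ≡ 9 (mod 14): 90·t ≡ 9 − 35 = -26 (mod 14).
    Divide the congruence (and modulus) by g = 2: 45·t ≡ -13 (mod 7).
    Reduce coefficients mod 7: 3·t ≡ 1 (mod 7).
    The inverse of 3 mod 7 is 5 (since 3·5 = 15 = 2·7 + 1), so t ≡ 5·1 = 5 ≡ 5 (mod 7).
    Then x = 35 + 90·5 = 485, valid modulo lcm(90, 14) = 630: x ≡ 485 (mod 630).
Verify: 485 mod 10 = 5, 485 mod 18 = 17, 485 mod 14 = 9.

x ≡ 485 (mod 630).


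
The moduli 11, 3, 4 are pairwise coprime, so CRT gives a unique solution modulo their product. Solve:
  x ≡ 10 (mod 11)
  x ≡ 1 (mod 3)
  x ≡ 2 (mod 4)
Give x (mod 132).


Moduli 11, 3, 4 are pairwise coprime; by CRT there is a unique solution modulo M = 11 · 3 · 4 = 132.
Solve pairwise, accumulating the modulus:
  Start with x ≡ 10 (mod 11).
  Combine with x ≡ 1 (mod 3): since gcd(11, 3) = 1, we get a unique residue mod 33.
    Write x = 10 + 11·t and substitute into x ≡ 1 (mod 3): 11·t ≡ 1 − 10 = -9 (mod 3).
    Reduce coefficients mod 3: 2·t ≡ 0 (mod 3).
    The inverse of 2 mod 3 is 2 (since 2·2 = 4 = 1·3 + 1), so t ≡ 2·0 = 0 ≡ 0 (mod 3).
    Then x = 10 + 11·0 = 10, valid modulo lcm(11, 3) = 33: x ≡ 10 (mod 33).
  Combine with x ≡ 2 (mod 4): since gcd(33, 4) = 1, we get a unique residue mod 132.
    Write x = 10 + 33·t and substitute into x ≡ 2 (mod 4): 33·t ≡ 2 − 10 = -8 (mod 4).
    Reduce coefficients mod 4: 1·t ≡ 0 (mod 4).
    So t ≡ 0 (mod 4).
    Then x = 10 + 33·0 = 10, valid modulo lcm(33, 4) = 132: x ≡ 10 (mod 132).
Verify: 10 mod 11 = 10 ✓, 10 mod 3 = 1 ✓, 10 mod 4 = 2 ✓.

x ≡ 10 (mod 132).


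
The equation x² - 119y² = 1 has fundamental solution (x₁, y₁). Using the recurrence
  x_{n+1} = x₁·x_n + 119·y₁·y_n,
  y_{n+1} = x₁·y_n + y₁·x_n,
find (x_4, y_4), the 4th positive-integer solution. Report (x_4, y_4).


Step 1: Find the fundamental solution (x₁, y₁) of x² - 119y² = 1.
  Expand √119 as a continued fraction. a₀ = ⌊√119⌋ = 10; iterate m_{k+1} = d_k·a_k − m_k, d_{k+1} = (119 − m_{k+1}²)/d_k, a_{k+1} = ⌊(a₀ + m_{k+1})/d_{k+1}⌋ (starting m₀ = 0, d₀ = 1), with convergents p_k = a_k·p_{k-1} + p_{k-2}, q_k = a_k·q_{k-1} + q_{k-2} (p₋₁ = 1, q₋₁ = 0):
  k = 0: a₀ = 10; p₀/q₀ = 10/1; p₀² − 119·q₀² = 100 − 119 = -19.
  k = 1: m = 10, d = 19, a = ⌊(10 + 10)/19⌋ = 1; p/q = (1·10 + 1)/(1·1 + 0) = 11/1; p² − 119·q² = 121 − 119 = 2.
  k = 2: m = 9, d = 2, a = ⌊(10 + 9)/2⌋ = 9; p/q = (9·11 + 10)/(9·1 + 1) = 109/10; p² − 119·q² = 11881 − 11900 = -19.
  k = 3: m = 9, d = 19, a = ⌊(10 + 9)/19⌋ = 1; p/q = (1·109 + 11)/(1·10 + 1) = 120/11; p² − 119·q² = 14400 − 14399 = 1.
  The first convergent with p² − 119·q² = 1 gives the fundamental solution (x₁, y₁) = (120, 11).
Step 2: Apply the recurrence (x_{n+1}, y_{n+1}) = (x₁x_n + 119y₁y_n, x₁y_n + y₁x_n) repeatedly.
  From (x_1, y_1) = (120, 11): x_2 = 120·120 + 119·11·11 = 28799; y_2 = 120·11 + 11·120 = 2640.
  From (x_2, y_2) = (28799, 2640): x_3 = 120·28799 + 119·11·2640 = 6911640; y_3 = 120·2640 + 11·28799 = 633589.
  From (x_3, y_3) = (6911640, 633589): x_4 = 120·6911640 + 119·11·633589 = 1658764801; y_4 = 120·633589 + 11·6911640 = 152058720.
Step 3: Verify x_4² - 119·y_4² = 2751500665036569601 - 2751500665036569600 = 1 (should be 1). ✓

(x_1, y_1) = (120, 11); (x_4, y_4) = (1658764801, 152058720).


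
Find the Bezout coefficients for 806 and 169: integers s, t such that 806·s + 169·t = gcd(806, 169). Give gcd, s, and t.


Euclidean algorithm on (806, 169) — divide until remainder is 0:
  806 = 4 · 169 + 130
  169 = 1 · 130 + 39
  130 = 3 · 39 + 13
  39 = 3 · 13 + 0
gcd(806, 169) = 13.
Track Bezout coefficients alongside the remainders: start with r₀ = 806 = a·1 + b·0 (s = 1, t = 0) and r₁ = 169 = a·0 + b·1 (s = 0, t = 1); each new remainder r_{k+1} = r_{k-1} − q_k·r_k inherits s_{k+1} = s_{k-1} − q_k·s_k, t_{k+1} = t_{k-1} − q_k·t_k, so r_k = a·s_k + b·t_k at every step:
  q = 4: r = 130, s = 1 − 4·0 = 1, t = 0 − 4·1 = -4  (check: 806·1 + 169·(-4) = 130)
  q = 1: r = 39, s = 0 − 1·1 = -1, t = 1 − 1·(-4) = 5  (check: 806·(-1) + 169·5 = 39)
  q = 3: r = 13, s = 1 − 3·(-1) = 4, t = -4 − 3·5 = -19  (check: 806·4 + 169·(-19) = 13)
The row with r = 13 (the gcd) gives the Bezout coefficients s = 4, t = -19.
Result: 806 · (4) + 169 · (-19) = 13.

gcd(806, 169) = 13; s = 4, t = -19 (check: 806·4 + 169·(-19) = 13).


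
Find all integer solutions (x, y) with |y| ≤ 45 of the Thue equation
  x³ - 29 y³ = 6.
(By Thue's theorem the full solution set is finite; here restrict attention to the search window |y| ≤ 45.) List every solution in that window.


The equation is x³ - 29y³ = 6. For fixed y, x³ = 29·y³ + 6, so a solution requires the RHS to be a perfect cube.
Strategy: iterate y from -45 to 45, compute RHS = 29·y³ + 6, and check whether it is a (positive or negative) perfect cube.
Check small values of y:
  y = 0: RHS = 6 is not a perfect cube.
  y = 1: RHS = 35 is not a perfect cube.
  y = -1: RHS = -23 is not a perfect cube.
  y = 2: RHS = 238 is not a perfect cube.
  y = -2: RHS = -226 is not a perfect cube.
  y = 3: RHS = 789 is not a perfect cube.
  y = -3: RHS = -777 is not a perfect cube.
Continuing the search up to |y| = 45 finds no solutions either.
No (x, y) in the scanned range satisfies the equation.

No integer solutions with |y| ≤ 45.


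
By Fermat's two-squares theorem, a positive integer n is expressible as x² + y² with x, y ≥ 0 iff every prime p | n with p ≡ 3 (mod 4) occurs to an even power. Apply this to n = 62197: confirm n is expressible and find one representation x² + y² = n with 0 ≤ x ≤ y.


Step 1: Factor n = 62197 = 37 · 41^2.
Step 2: Check the mod-4 condition on each prime factor: 37 ≡ 1 (mod 4), exponent 1; 41 ≡ 1 (mod 4), exponent 2.
All primes ≡ 3 (mod 4) appear to even exponent (or don't appear), so by the two-squares theorem n IS expressible as a sum of two squares.
Step 3: Build a representation. Here n = 37 · 41 · 41 is a product of primes ≡ 1 (mod 4). Each prime p ≡ 1 (mod 4) is itself a sum of two squares; find a² by testing p − a² for a perfect square:
  37: 37 − 1² = 36 = 6² ⇒ 37 = 1² + 6².
  41: 41 − 1² = 40, 41 − 2² = 37, 41 − 3² = 32, 41 − 4² = 25 = 5² ⇒ 41 = 4² + 5².
  Combine using the Brahmagupta–Fibonacci identity (a² + b²)(c² + d²) = (ac − bd)² + (ad + bc)² = (ac + bd)² + (ad − bc)²:
  37 · 41 = 1517: from (1² + 6²)(4² + 5²), take (1·4 − 6·5, 1·5 + 6·4) = (4 − 30, 5 + 24) = (-26, 29); dropping signs (only squares matter) gives (26, 29); check 26² + 29² = 676 + 841 = 1517 ✓.
  1517 · 41 = 62197: from (26² + 29²)(4² + 5²), take (26·4 − 29·5, 26·5 + 29·4) = (104 − 145, 130 + 116) = (-41, 246); dropping signs (only squares matter) gives (41, 246); check 41² + 246² = 1681 + 60516 = 62197 ✓.
Step 4: Order so x ≤ y and verify: 41² + 246² = 1681 + 60516 = 62197 = n. ✓

n = 62197 = 41² + 246² (one valid representation with x ≤ y).


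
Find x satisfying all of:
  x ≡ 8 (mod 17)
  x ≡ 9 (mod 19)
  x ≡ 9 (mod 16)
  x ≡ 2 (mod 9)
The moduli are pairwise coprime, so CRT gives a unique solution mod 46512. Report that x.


Product of moduli M = 17 · 19 · 16 · 9 = 46512.
Merge one congruence at a time:
  Start: x ≡ 8 (mod 17).
  Combine with x ≡ 9 (mod 19); new modulus lcm = 323.
    Write x = 8 + 17·t and substitute into x ≡ 9 (mod 19): 17·t ≡ 9 − 8 = 1 (mod 19).
    The inverse of 17 mod 19 is 9 (since 17·9 = 153 = 8·19 + 1), so t ≡ 9·1 = 9 ≡ 9 (mod 19).
    Then x = 8 + 17·9 = 161, valid modulo lcm(17, 19) = 323: x ≡ 161 (mod 323).
  Combine with x ≡ 9 (mod 16); new modulus lcm = 5168.
    Write x = 161 + 323·t and substitute into x ≡ 9 (mod 16): 323·t ≡ 9 − 161 = -152 (mod 16).
    Reduce coefficients mod 16: 3·t ≡ 8 (mod 16).
    The inverse of 3 mod 16 is 11 (since 3·11 = 33 = 2·16 + 1), so t ≡ 11·8 = 88 ≡ 8 (mod 16).
    Then x = 161 + 323·8 = 2745, valid modulo lcm(323, 16) = 5168: x ≡ 2745 (mod 5168).
  Combine with x ≡ 2 (mod 9); new modulus lcm = 46512.
    Write x = 2745 + 5168·t and substitute into x ≡ 2 (mod 9): 5168·t ≡ 2 − 2745 = -2743 (mod 9).
    Reduce coefficients mod 9: 2·t ≡ 2 (mod 9).
    The inverse of 2 mod 9 is 5 (since 2·5 = 10 = 1·9 + 1), so t ≡ 5·2 = 10 ≡ 1 (mod 9).
    Then x = 2745 + 5168·1 = 7913, valid modulo lcm(5168, 9) = 46512: x ≡ 7913 (mod 46512).
Verify against each original: 7913 mod 17 = 8, 7913 mod 19 = 9, 7913 mod 16 = 9, 7913 mod 9 = 2.

x ≡ 7913 (mod 46512).


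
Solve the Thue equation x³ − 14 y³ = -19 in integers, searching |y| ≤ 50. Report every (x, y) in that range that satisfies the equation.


The equation is x³ - 14y³ = -19. For fixed y, x³ = 14·y³ − 19, so a solution requires the RHS to be a perfect cube.
Strategy: iterate y from -50 to 50, compute RHS = 14·y³ − 19, and check whether it is a (positive or negative) perfect cube.
Check small values of y:
  y = 0: RHS = -19 is not a perfect cube.
  y = 1: RHS = -5 is not a perfect cube.
  y = -1: RHS = -33 is not a perfect cube.
  y = 2: RHS = 93 is not a perfect cube.
  y = -2: RHS = -131 is not a perfect cube.
  y = 3: RHS = 359 is not a perfect cube.
  y = -3: RHS = -397 is not a perfect cube.
Continuing the search up to |y| = 50 finds no solutions either.
No (x, y) in the scanned range satisfies the equation.

No integer solutions with |y| ≤ 50.


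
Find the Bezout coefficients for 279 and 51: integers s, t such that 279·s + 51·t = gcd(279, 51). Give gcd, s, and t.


Euclidean algorithm on (279, 51) — divide until remainder is 0:
  279 = 5 · 51 + 24
  51 = 2 · 24 + 3
  24 = 8 · 3 + 0
gcd(279, 51) = 3.
Track Bezout coefficients alongside the remainders: start with r₀ = 279 = a·1 + b·0 (s = 1, t = 0) and r₁ = 51 = a·0 + b·1 (s = 0, t = 1); each new remainder r_{k+1} = r_{k-1} − q_k·r_k inherits s_{k+1} = s_{k-1} − q_k·s_k, t_{k+1} = t_{k-1} − q_k·t_k, so r_k = a·s_k + b·t_k at every step:
  q = 5: r = 24, s = 1 − 5·0 = 1, t = 0 − 5·1 = -5  (check: 279·1 + 51·(-5) = 24)
  q = 2: r = 3, s = 0 − 2·1 = -2, t = 1 − 2·(-5) = 11  (check: 279·(-2) + 51·11 = 3)
The row with r = 3 (the gcd) gives the Bezout coefficients s = -2, t = 11.
Result: 279 · (-2) + 51 · (11) = 3.

gcd(279, 51) = 3; s = -2, t = 11 (check: 279·(-2) + 51·11 = 3).


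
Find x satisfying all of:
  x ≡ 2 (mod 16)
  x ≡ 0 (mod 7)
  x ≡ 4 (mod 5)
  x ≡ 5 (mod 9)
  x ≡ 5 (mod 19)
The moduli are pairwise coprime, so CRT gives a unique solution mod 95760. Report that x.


Product of moduli M = 16 · 7 · 5 · 9 · 19 = 95760.
Merge one congruence at a time:
  Start: x ≡ 2 (mod 16).
  Combine with x ≡ 0 (mod 7); new modulus lcm = 112.
    Write x = 2 + 16·t and substitute into x ≡ 0 (mod 7): 16·t ≡ 0 − 2 = -2 (mod 7).
    Reduce coefficients mod 7: 2·t ≡ 5 (mod 7).
    The inverse of 2 mod 7 is 4 (since 2·4 = 8 = 1·7 + 1), so t ≡ 4·5 = 20 ≡ 6 (mod 7).
    Then x = 2 + 16·6 = 98, valid modulo lcm(16, 7) = 112: x ≡ 98 (mod 112).
  Combine with x ≡ 4 (mod 5); new modulus lcm = 560.
    Write x = 98 + 112·t and substitute into x ≡ 4 (mod 5): 112·t ≡ 4 − 98 = -94 (mod 5).
    Reduce coefficients mod 5: 2·t ≡ 1 (mod 5).
    The inverse of 2 mod 5 is 3 (since 2·3 = 6 = 1·5 + 1), so t ≡ 3·1 = 3 ≡ 3 (mod 5).
    Then x = 98 + 112·3 = 434, valid modulo lcm(112, 5) = 560: x ≡ 434 (mod 560).
  Combine with x ≡ 5 (mod 9); new modulus lcm = 5040.
    Write x = 434 + 560·t and substitute into x ≡ 5 (mod 9): 560·t ≡ 5 − 434 = -429 (mod 9).
    Reduce coefficients mod 9: 2·t ≡ 3 (mod 9).
    The inverse of 2 mod 9 is 5 (since 2·5 = 10 = 1·9 + 1), so t ≡ 5·3 = 15 ≡ 6 (mod 9).
    Then x = 434 + 560·6 = 3794, valid modulo lcm(560, 9) = 5040: x ≡ 3794 (mod 5040).
  Combine with x ≡ 5 (mod 19); new modulus lcm = 95760.
    Write x = 3794 + 5040·t and substitute into x ≡ 5 (mod 19): 5040·t ≡ 5 − 3794 = -3789 (mod 19).
    Reduce coefficients mod 19: 5·t ≡ 11 (mod 19).
    The inverse of 5 mod 19 is 4 (since 5·4 = 20 = 1·19 + 1), so t ≡ 4·11 = 44 ≡ 6 (mod 19).
    Then x = 3794 + 5040·6 = 34034, valid modulo lcm(5040, 19) = 95760: x ≡ 34034 (mod 95760).
Verify against each original: 34034 mod 16 = 2, 34034 mod 7 = 0, 34034 mod 5 = 4, 34034 mod 9 = 5, 34034 mod 19 = 5.

x ≡ 34034 (mod 95760).


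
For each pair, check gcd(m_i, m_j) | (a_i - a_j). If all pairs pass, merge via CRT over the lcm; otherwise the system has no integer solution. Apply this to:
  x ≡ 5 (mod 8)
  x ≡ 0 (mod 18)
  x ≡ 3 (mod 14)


Moduli 8, 18, 14 are not pairwise coprime, so CRT works modulo lcm(m_i) when all pairwise compatibility conditions hold.
Pairwise compatibility: gcd(m_i, m_j) must divide a_i - a_j for every pair.
Merge one congruence at a time:
  Start: x ≡ 5 (mod 8).
  Combine with x ≡ 0 (mod 18): gcd(8, 18) = 2, and 0 - 5 = -5 is NOT divisible by 2.
    ⇒ system is inconsistent (no integer solution).

No solution (the system is inconsistent).


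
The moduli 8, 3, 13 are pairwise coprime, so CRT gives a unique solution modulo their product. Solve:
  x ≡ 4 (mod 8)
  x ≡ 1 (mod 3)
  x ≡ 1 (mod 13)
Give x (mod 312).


Moduli 8, 3, 13 are pairwise coprime; by CRT there is a unique solution modulo M = 8 · 3 · 13 = 312.
Solve pairwise, accumulating the modulus:
  Start with x ≡ 4 (mod 8).
  Combine with x ≡ 1 (mod 3): since gcd(8, 3) = 1, we get a unique residue mod 24.
    Write x = 4 + 8·t and substitute into x ≡ 1 (mod 3): 8·t ≡ 1 − 4 = -3 (mod 3).
    Reduce coefficients mod 3: 2·t ≡ 0 (mod 3).
    The inverse of 2 mod 3 is 2 (since 2·2 = 4 = 1·3 + 1), so t ≡ 2·0 = 0 ≡ 0 (mod 3).
    Then x = 4 + 8·0 = 4, valid modulo lcm(8, 3) = 24: x ≡ 4 (mod 24).
  Combine with x ≡ 1 (mod 13): since gcd(24, 13) = 1, we get a unique residue mod 312.
    Write x = 4 + 24·t and substitute into x ≡ 1 (mod 13): 24·t ≡ 1 − 4 = -3 (mod 13).
    Reduce coefficients mod 13: 11·t ≡ 10 (mod 13).
    The inverse of 11 mod 13 is 6 (since 11·6 = 66 = 5·13 + 1), so t ≡ 6·10 = 60 ≡ 8 (mod 13).
    Then x = 4 + 24·8 = 196, valid modulo lcm(24, 13) = 312: x ≡ 196 (mod 312).
Verify: 196 mod 8 = 4 ✓, 196 mod 3 = 1 ✓, 196 mod 13 = 1 ✓.

x ≡ 196 (mod 312).


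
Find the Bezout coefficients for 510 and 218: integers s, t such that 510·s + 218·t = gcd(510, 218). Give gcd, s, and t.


Euclidean algorithm on (510, 218) — divide until remainder is 0:
  510 = 2 · 218 + 74
  218 = 2 · 74 + 70
  74 = 1 · 70 + 4
  70 = 17 · 4 + 2
  4 = 2 · 2 + 0
gcd(510, 218) = 2.
Track Bezout coefficients alongside the remainders: start with r₀ = 510 = a·1 + b·0 (s = 1, t = 0) and r₁ = 218 = a·0 + b·1 (s = 0, t = 1); each new remainder r_{k+1} = r_{k-1} − q_k·r_k inherits s_{k+1} = s_{k-1} − q_k·s_k, t_{k+1} = t_{k-1} − q_k·t_k, so r_k = a·s_k + b·t_k at every step:
  q = 2: r = 74, s = 1 − 2·0 = 1, t = 0 − 2·1 = -2  (check: 510·1 + 218·(-2) = 74)
  q = 2: r = 70, s = 0 − 2·1 = -2, t = 1 − 2·(-2) = 5  (check: 510·(-2) + 218·5 = 70)
  q = 1: r = 4, s = 1 − 1·(-2) = 3, t = -2 − 1·5 = -7  (check: 510·3 + 218·(-7) = 4)
  q = 17: r = 2, s = -2 − 17·3 = -53, t = 5 − 17·(-7) = 124  (check: 510·(-53) + 218·124 = 2)
The row with r = 2 (the gcd) gives the Bezout coefficients s = -53, t = 124.
Result: 510 · (-53) + 218 · (124) = 2.

gcd(510, 218) = 2; s = -53, t = 124 (check: 510·(-53) + 218·124 = 2).


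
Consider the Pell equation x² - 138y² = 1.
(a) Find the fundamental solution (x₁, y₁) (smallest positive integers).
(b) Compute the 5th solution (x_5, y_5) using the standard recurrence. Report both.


Step 1: Find the fundamental solution (x₁, y₁) of x² - 138y² = 1.
  Expand √138 as a continued fraction. a₀ = ⌊√138⌋ = 11; iterate m_{k+1} = d_k·a_k − m_k, d_{k+1} = (138 − m_{k+1}²)/d_k, a_{k+1} = ⌊(a₀ + m_{k+1})/d_{k+1}⌋ (starting m₀ = 0, d₀ = 1), with convergents p_k = a_k·p_{k-1} + p_{k-2}, q_k = a_k·q_{k-1} + q_{k-2} (p₋₁ = 1, q₋₁ = 0):
  k = 0: a₀ = 11; p₀/q₀ = 11/1; p₀² − 138·q₀² = 121 − 138 = -17.
  k = 1: m = 11, d = 17, a = ⌊(11 + 11)/17⌋ = 1; p/q = (1·11 + 1)/(1·1 + 0) = 12/1; p² − 138·q² = 144 − 138 = 6.
  k = 2: m = 6, d = 6, a = ⌊(11 + 6)/6⌋ = 2; p/q = (2·12 + 11)/(2·1 + 1) = 35/3; p² − 138·q² = 1225 − 1242 = -17.
  k = 3: m = 6, d = 17, a = ⌊(11 + 6)/17⌋ = 1; p/q = (1·35 + 12)/(1·3 + 1) = 47/4; p² − 138·q² = 2209 − 2208 = 1.
  The first convergent with p² − 138·q² = 1 gives the fundamental solution (x₁, y₁) = (47, 4).
Step 2: Apply the recurrence (x_{n+1}, y_{n+1}) = (x₁x_n + 138y₁y_n, x₁y_n + y₁x_n) repeatedly.
  From (x_1, y_1) = (47, 4): x_2 = 47·47 + 138·4·4 = 4417; y_2 = 47·4 + 4·47 = 376.
  From (x_2, y_2) = (4417, 376): x_3 = 47·4417 + 138·4·376 = 415151; y_3 = 47·376 + 4·4417 = 35340.
  From (x_3, y_3) = (415151, 35340): x_4 = 47·415151 + 138·4·35340 = 39019777; y_4 = 47·35340 + 4·415151 = 3321584.
  From (x_4, y_4) = (39019777, 3321584): x_5 = 47·39019777 + 138·4·3321584 = 3667443887; y_5 = 47·3321584 + 4·39019777 = 312193556.
Step 3: Verify x_5² - 138·y_5² = 13450144664293668769 - 13450144664293668768 = 1 (should be 1). ✓

(x_1, y_1) = (47, 4); (x_5, y_5) = (3667443887, 312193556).


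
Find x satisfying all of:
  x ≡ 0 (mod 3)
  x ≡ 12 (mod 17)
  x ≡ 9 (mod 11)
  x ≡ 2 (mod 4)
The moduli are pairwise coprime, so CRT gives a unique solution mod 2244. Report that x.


Product of moduli M = 3 · 17 · 11 · 4 = 2244.
Merge one congruence at a time:
  Start: x ≡ 0 (mod 3).
  Combine with x ≡ 12 (mod 17); new modulus lcm = 51.
    Write x = 0 + 3·t and substitute into x ≡ 12 (mod 17): 3·t ≡ 12 − 0 = 12 (mod 17).
    The inverse of 3 mod 17 is 6 (since 3·6 = 18 = 1·17 + 1), so t ≡ 6·12 = 72 ≡ 4 (mod 17).
    Then x = 0 + 3·4 = 12, valid modulo lcm(3, 17) = 51: x ≡ 12 (mod 51).
  Combine with x ≡ 9 (mod 11); new modulus lcm = 561.
    Write x = 12 + 51·t and substitute into x ≡ 9 (mod 11): 51·t ≡ 9 − 12 = -3 (mod 11).
    Reduce coefficients mod 11: 7·t ≡ 8 (mod 11).
    The inverse of 7 mod 11 is 8 (since 7·8 = 56 = 5·11 + 1), so t ≡ 8·8 = 64 ≡ 9 (mod 11).
    Then x = 12 + 51·9 = 471, valid modulo lcm(51, 11) = 561: x ≡ 471 (mod 561).
  Combine with x ≡ 2 (mod 4); new modulus lcm = 2244.
    Write x = 471 + 561·t and substitute into x ≡ 2 (mod 4): 561·t ≡ 2 − 471 = -469 (mod 4).
    Reduce coefficients mod 4: 1·t ≡ 3 (mod 4).
    So t ≡ 3 (mod 4).
    Then x = 471 + 561·3 = 2154, valid modulo lcm(561, 4) = 2244: x ≡ 2154 (mod 2244).
Verify against each original: 2154 mod 3 = 0, 2154 mod 17 = 12, 2154 mod 11 = 9, 2154 mod 4 = 2.

x ≡ 2154 (mod 2244).


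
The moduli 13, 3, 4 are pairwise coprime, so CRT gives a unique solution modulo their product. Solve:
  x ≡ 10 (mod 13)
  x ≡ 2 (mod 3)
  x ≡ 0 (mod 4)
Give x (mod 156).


Moduli 13, 3, 4 are pairwise coprime; by CRT there is a unique solution modulo M = 13 · 3 · 4 = 156.
Solve pairwise, accumulating the modulus:
  Start with x ≡ 10 (mod 13).
  Combine with x ≡ 2 (mod 3): since gcd(13, 3) = 1, we get a unique residue mod 39.
    Write x = 10 + 13·t and substitute into x ≡ 2 (mod 3): 13·t ≡ 2 − 10 = -8 (mod 3).
    Reduce coefficients mod 3: 1·t ≡ 1 (mod 3).
    So t ≡ 1 (mod 3).
    Then x = 10 + 13·1 = 23, valid modulo lcm(13, 3) = 39: x ≡ 23 (mod 39).
  Combine with x ≡ 0 (mod 4): since gcd(39, 4) = 1, we get a unique residue mod 156.
    Write x = 23 + 39·t and substitute into x ≡ 0 (mod 4): 39·t ≡ 0 − 23 = -23 (mod 4).
    Reduce coefficients mod 4: 3·t ≡ 1 (mod 4).
    The inverse of 3 mod 4 is 3 (since 3·3 = 9 = 2·4 + 1), so t ≡ 3·1 = 3 ≡ 3 (mod 4).
    Then x = 23 + 39·3 = 140, valid modulo lcm(39, 4) = 156: x ≡ 140 (mod 156).
Verify: 140 mod 13 = 10 ✓, 140 mod 3 = 2 ✓, 140 mod 4 = 0 ✓.

x ≡ 140 (mod 156).


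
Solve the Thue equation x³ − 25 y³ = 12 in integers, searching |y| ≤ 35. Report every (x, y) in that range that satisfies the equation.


The equation is x³ - 25y³ = 12. For fixed y, x³ = 25·y³ + 12, so a solution requires the RHS to be a perfect cube.
Strategy: iterate y from -35 to 35, compute RHS = 25·y³ + 12, and check whether it is a (positive or negative) perfect cube.
Check small values of y:
  y = 0: RHS = 12 is not a perfect cube.
  y = 1: RHS = 37 is not a perfect cube.
  y = -1: RHS = -13 is not a perfect cube.
  y = 2: RHS = 212 is not a perfect cube.
  y = -2: RHS = -188 is not a perfect cube.
  y = 3: RHS = 687 is not a perfect cube.
  y = -3: RHS = -663 is not a perfect cube.
Continuing the search up to |y| = 35 finds no solutions either.
No (x, y) in the scanned range satisfies the equation.

No integer solutions with |y| ≤ 35.


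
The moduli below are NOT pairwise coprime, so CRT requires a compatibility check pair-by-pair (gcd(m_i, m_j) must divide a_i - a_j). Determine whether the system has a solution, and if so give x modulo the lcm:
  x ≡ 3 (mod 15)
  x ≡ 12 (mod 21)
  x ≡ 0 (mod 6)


Moduli 15, 21, 6 are not pairwise coprime, so CRT works modulo lcm(m_i) when all pairwise compatibility conditions hold.
Pairwise compatibility: gcd(m_i, m_j) must divide a_i - a_j for every pair.
Merge one congruence at a time:
  Start: x ≡ 3 (mod 15).
  Combine with x ≡ 12 (mod 21): gcd(15, 21) = 3; 12 - 3 = 9, which IS divisible by 3, so compatible.
    Write x = 3 + 15·t and substitute into x ≡ 12 (mod 21): 15·t ≡ 12 − 3 = 9 (mod 21).
    Divide the congruence (and modulus) by g = 3: 5·t ≡ 3 (mod 7).
    The inverse of 5 mod 7 is 3 (since 5·3 = 15 = 2·7 + 1), so t ≡ 3·3 = 9 ≡ 2 (mod 7).
    Then x = 3 + 15·2 = 33, valid modulo lcm(15, 21) = 105: x ≡ 33 (mod 105).
  Combine with x ≡ 0 (mod 6): gcd(105, 6) = 3; 0 - 33 = -33, which IS divisible by 3, so compatible.
    Write x = 33 + 105·t and substitute into x ≡ 0 (mod 6): 105·t ≡ 0 − 33 = -33 (mod 6).
    Divide the congruence (and modulus) by g = 3: 35·t ≡ -11 (mod 2).
    Reduce coefficients mod 2: 1·t ≡ 1 (mod 2).
    So t ≡ 1 (mod 2).
    Then x = 33 + 105·1 = 138, valid modulo lcm(105, 6) = 210: x ≡ 138 (mod 210).
Verify: 138 mod 15 = 3, 138 mod 21 = 12, 138 mod 6 = 0.

x ≡ 138 (mod 210).


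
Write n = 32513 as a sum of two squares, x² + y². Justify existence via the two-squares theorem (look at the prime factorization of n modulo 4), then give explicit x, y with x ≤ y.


Step 1: Factor n = 32513 = 13 · 41 · 61.
Step 2: Check the mod-4 condition on each prime factor: 13 ≡ 1 (mod 4), exponent 1; 41 ≡ 1 (mod 4), exponent 1; 61 ≡ 1 (mod 4), exponent 1.
All primes ≡ 3 (mod 4) appear to even exponent (or don't appear), so by the two-squares theorem n IS expressible as a sum of two squares.
Step 3: Build a representation. Here n = 13 · 41 · 61 is a product of primes ≡ 1 (mod 4). Each prime p ≡ 1 (mod 4) is itself a sum of two squares; find a² by testing p − a² for a perfect square:
  13: 13 − 1² = 12, 13 − 2² = 9 = 3² ⇒ 13 = 2² + 3².
  41: 41 − 1² = 40, 41 − 2² = 37, 41 − 3² = 32, 41 − 4² = 25 = 5² ⇒ 41 = 4² + 5².
  61: 61 − 1² = 60, 61 − 2² = 57, 61 − 3² = 52, 61 − 4² = 45, 61 − 5² = 36 = 6² ⇒ 61 = 5² + 6².
  Combine using the Brahmagupta–Fibonacci identity (a² + b²)(c² + d²) = (ac − bd)² + (ad + bc)² = (ac + bd)² + (ad − bc)²:
  13 · 41 = 533: from (2² + 3²)(4² + 5²), take (2·4 − 3·5, 2·5 + 3·4) = (8 − 15, 10 + 12) = (-7, 22); dropping signs (only squares matter) gives (7, 22); check 7² + 22² = 49 + 484 = 533 ✓.
  533 · 61 = 32513: from (7² + 22²)(5² + 6²), take (7·5 − 22·6, 7·6 + 22·5) = (35 − 132, 42 + 110) = (-97, 152); dropping signs (only squares matter) gives (97, 152); check 97² + 152² = 9409 + 23104 = 32513 ✓.
Step 4: Order so x ≤ y and verify: 97² + 152² = 9409 + 23104 = 32513 = n. ✓

n = 32513 = 97² + 152² (one valid representation with x ≤ y).


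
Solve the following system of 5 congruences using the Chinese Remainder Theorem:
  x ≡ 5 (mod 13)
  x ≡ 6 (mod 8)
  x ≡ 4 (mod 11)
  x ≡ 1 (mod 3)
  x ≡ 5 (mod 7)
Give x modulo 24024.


Product of moduli M = 13 · 8 · 11 · 3 · 7 = 24024.
Merge one congruence at a time:
  Start: x ≡ 5 (mod 13).
  Combine with x ≡ 6 (mod 8); new modulus lcm = 104.
    Write x = 5 + 13·t and substitute into x ≡ 6 (mod 8): 13·t ≡ 6 − 5 = 1 (mod 8).
    Reduce coefficients mod 8: 5·t ≡ 1 (mod 8).
    The inverse of 5 mod 8 is 5 (since 5·5 = 25 = 3·8 + 1), so t ≡ 5·1 = 5 ≡ 5 (mod 8).
    Then x = 5 + 13·5 = 70, valid modulo lcm(13, 8) = 104: x ≡ 70 (mod 104).
  Combine with x ≡ 4 (mod 11); new modulus lcm = 1144.
    Write x = 70 + 104·t and substitute into x ≡ 4 (mod 11): 104·t ≡ 4 − 70 = -66 (mod 11).
    Reduce coefficients mod 11: 5·t ≡ 0 (mod 11).
    The inverse of 5 mod 11 is 9 (since 5·9 = 45 = 4·11 + 1), so t ≡ 9·0 = 0 ≡ 0 (mod 11).
    Then x = 70 + 104·0 = 70, valid modulo lcm(104, 11) = 1144: x ≡ 70 (mod 1144).
  Combine with x ≡ 1 (mod 3); new modulus lcm = 3432.
    Write x = 70 + 1144·t and substitute into x ≡ 1 (mod 3): 1144·t ≡ 1 − 70 = -69 (mod 3).
    Reduce coefficients mod 3: 1·t ≡ 0 (mod 3).
    So t ≡ 0 (mod 3).
    Then x = 70 + 1144·0 = 70, valid modulo lcm(1144, 3) = 3432: x ≡ 70 (mod 3432).
  Combine with x ≡ 5 (mod 7); new modulus lcm = 24024.
    Write x = 70 + 3432·t and substitute into x ≡ 5 (mod 7): 3432·t ≡ 5 − 70 = -65 (mod 7).
    Reduce coefficients mod 7: 2·t ≡ 5 (mod 7).
    The inverse of 2 mod 7 is 4 (since 2·4 = 8 = 1·7 + 1), so t ≡ 4·5 = 20 ≡ 6 (mod 7).
    Then x = 70 + 3432·6 = 20662, valid modulo lcm(3432, 7) = 24024: x ≡ 20662 (mod 24024).
Verify against each original: 20662 mod 13 = 5, 20662 mod 8 = 6, 20662 mod 11 = 4, 20662 mod 3 = 1, 20662 mod 7 = 5.

x ≡ 20662 (mod 24024).


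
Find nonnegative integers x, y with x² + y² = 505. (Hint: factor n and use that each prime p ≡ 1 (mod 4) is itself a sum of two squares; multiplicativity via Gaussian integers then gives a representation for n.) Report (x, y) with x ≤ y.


Step 1: Factor n = 505 = 5 · 101.
Step 2: Check the mod-4 condition on each prime factor: 5 ≡ 1 (mod 4), exponent 1; 101 ≡ 1 (mod 4), exponent 1.
All primes ≡ 3 (mod 4) appear to even exponent (or don't appear), so by the two-squares theorem n IS expressible as a sum of two squares.
Step 3: Build a representation. Here n = 5 · 101 is a product of primes ≡ 1 (mod 4). Each prime p ≡ 1 (mod 4) is itself a sum of two squares; find a² by testing p − a² for a perfect square:
  5: 5 − 1² = 4 = 2² ⇒ 5 = 1² + 2².
  101: 101 − 1² = 100 = 10² ⇒ 101 = 1² + 10².
  Combine using the Brahmagupta–Fibonacci identity (a² + b²)(c² + d²) = (ac − bd)² + (ad + bc)² = (ac + bd)² + (ad − bc)²:
  5 · 101 = 505: from (1² + 2²)(1² + 10²), take (1·1 − 2·10, 1·10 + 2·1) = (1 − 20, 10 + 2) = (-19, 12); dropping signs (only squares matter) gives (19, 12); check 19² + 12² = 361 + 144 = 505 ✓.
Step 4: Order so x ≤ y and verify: 12² + 19² = 144 + 361 = 505 = n. ✓

n = 505 = 12² + 19² (one valid representation with x ≤ y).


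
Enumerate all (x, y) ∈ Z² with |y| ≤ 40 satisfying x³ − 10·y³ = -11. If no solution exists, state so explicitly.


The equation is x³ - 10y³ = -11. For fixed y, x³ = 10·y³ − 11, so a solution requires the RHS to be a perfect cube.
Strategy: iterate y from -40 to 40, compute RHS = 10·y³ − 11, and check whether it is a (positive or negative) perfect cube.
Check small values of y:
  y = 0: RHS = -11 is not a perfect cube.
  y = 1: RHS = -1 = (-1)³ ⇒ x = -1 works.
  y = -1: RHS = -21 is not a perfect cube.
  y = 2: RHS = 69 is not a perfect cube.
  y = -2: RHS = -91 is not a perfect cube.
  y = 3: RHS = 259 is not a perfect cube.
  y = -3: RHS = -281 is not a perfect cube.
Continuing the search up to |y| = 40 finds no further solutions beyond those listed.
Collected solutions: (-1, 1).

Solutions (with |y| ≤ 40): (-1, 1).


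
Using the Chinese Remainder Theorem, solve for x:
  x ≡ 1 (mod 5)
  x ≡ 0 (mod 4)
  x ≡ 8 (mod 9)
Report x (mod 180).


Moduli 5, 4, 9 are pairwise coprime; by CRT there is a unique solution modulo M = 5 · 4 · 9 = 180.
Solve pairwise, accumulating the modulus:
  Start with x ≡ 1 (mod 5).
  Combine with x ≡ 0 (mod 4): since gcd(5, 4) = 1, we get a unique residue mod 20.
    Write x = 1 + 5·t and substitute into x ≡ 0 (mod 4): 5·t ≡ 0 − 1 = -1 (mod 4).
    Reduce coefficients mod 4: 1·t ≡ 3 (mod 4).
    So t ≡ 3 (mod 4).
    Then x = 1 + 5·3 = 16, valid modulo lcm(5, 4) = 20: x ≡ 16 (mod 20).
  Combine with x ≡ 8 (mod 9): since gcd(20, 9) = 1, we get a unique residue mod 180.
    Write x = 16 + 20·t and substitute into x ≡ 8 (mod 9): 20·t ≡ 8 − 16 = -8 (mod 9).
    Reduce coefficients mod 9: 2·t ≡ 1 (mod 9).
    The inverse of 2 mod 9 is 5 (since 2·5 = 10 = 1·9 + 1), so t ≡ 5·1 = 5 ≡ 5 (mod 9).
    Then x = 16 + 20·5 = 116, valid modulo lcm(20, 9) = 180: x ≡ 116 (mod 180).
Verify: 116 mod 5 = 1 ✓, 116 mod 4 = 0 ✓, 116 mod 9 = 8 ✓.

x ≡ 116 (mod 180).


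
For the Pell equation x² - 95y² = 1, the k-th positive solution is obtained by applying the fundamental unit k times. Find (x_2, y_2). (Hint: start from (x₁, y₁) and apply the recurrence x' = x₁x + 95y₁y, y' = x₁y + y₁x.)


Step 1: Find the fundamental solution (x₁, y₁) of x² - 95y² = 1.
  Expand √95 as a continued fraction. a₀ = ⌊√95⌋ = 9; iterate m_{k+1} = d_k·a_k − m_k, d_{k+1} = (95 − m_{k+1}²)/d_k, a_{k+1} = ⌊(a₀ + m_{k+1})/d_{k+1}⌋ (starting m₀ = 0, d₀ = 1), with convergents p_k = a_k·p_{k-1} + p_{k-2}, q_k = a_k·q_{k-1} + q_{k-2} (p₋₁ = 1, q₋₁ = 0):
  k = 0: a₀ = 9; p₀/q₀ = 9/1; p₀² − 95·q₀² = 81 − 95 = -14.
  k = 1: m = 9, d = 14, a = ⌊(9 + 9)/14⌋ = 1; p/q = (1·9 + 1)/(1·1 + 0) = 10/1; p² − 95·q² = 100 − 95 = 5.
  k = 2: m = 5, d = 5, a = ⌊(9 + 5)/5⌋ = 2; p/q = (2·10 + 9)/(2·1 + 1) = 29/3; p² − 95·q² = 841 − 855 = -14.
  k = 3: m = 5, d = 14, a = ⌊(9 + 5)/14⌋ = 1; p/q = (1·29 + 10)/(1·3 + 1) = 39/4; p² − 95·q² = 1521 − 1520 = 1.
  The first convergent with p² − 95·q² = 1 gives the fundamental solution (x₁, y₁) = (39, 4).
Step 2: Apply the recurrence (x_{n+1}, y_{n+1}) = (x₁x_n + 95y₁y_n, x₁y_n + y₁x_n) repeatedly.
  From (x_1, y_1) = (39, 4): x_2 = 39·39 + 95·4·4 = 3041; y_2 = 39·4 + 4·39 = 312.
Step 3: Verify x_2² - 95·y_2² = 9247681 - 9247680 = 1 (should be 1). ✓

(x_1, y_1) = (39, 4); (x_2, y_2) = (3041, 312).


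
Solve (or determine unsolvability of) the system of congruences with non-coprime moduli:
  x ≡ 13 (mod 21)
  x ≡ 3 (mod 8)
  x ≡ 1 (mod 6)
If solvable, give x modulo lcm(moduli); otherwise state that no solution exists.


Moduli 21, 8, 6 are not pairwise coprime, so CRT works modulo lcm(m_i) when all pairwise compatibility conditions hold.
Pairwise compatibility: gcd(m_i, m_j) must divide a_i - a_j for every pair.
Merge one congruence at a time:
  Start: x ≡ 13 (mod 21).
  Combine with x ≡ 3 (mod 8): gcd(21, 8) = 1; 3 - 13 = -10, which IS divisible by 1, so compatible.
    Write x = 13 + 21·t and substitute into x ≡ 3 (mod 8): 21·t ≡ 3 − 13 = -10 (mod 8).
    Reduce coefficients mod 8: 5·t ≡ 6 (mod 8).
    The inverse of 5 mod 8 is 5 (since 5·5 = 25 = 3·8 + 1), so t ≡ 5·6 = 30 ≡ 6 (mod 8).
    Then x = 13 + 21·6 = 139, valid modulo lcm(21, 8) = 168: x ≡ 139 (mod 168).
  Combine with x ≡ 1 (mod 6): gcd(168, 6) = 6; 1 - 139 = -138, which IS divisible by 6, so compatible.
    Write x = 139 + 168·t and substitute into x ≡ 1 (mod 6): 168·t ≡ 1 − 139 = -138 (mod 6).
    Divide the congruence (and modulus) by g = 6: 28·t ≡ -23 (mod 1).
    Modulo 1 every t works; take t = 0.
    Then x = 139 + 168·0 = 139, valid modulo lcm(168, 6) = 168: x ≡ 139 (mod 168).
Verify: 139 mod 21 = 13, 139 mod 8 = 3, 139 mod 6 = 1.

x ≡ 139 (mod 168).


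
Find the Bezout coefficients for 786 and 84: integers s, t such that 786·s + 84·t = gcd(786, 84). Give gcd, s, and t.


Euclidean algorithm on (786, 84) — divide until remainder is 0:
  786 = 9 · 84 + 30
  84 = 2 · 30 + 24
  30 = 1 · 24 + 6
  24 = 4 · 6 + 0
gcd(786, 84) = 6.
Track Bezout coefficients alongside the remainders: start with r₀ = 786 = a·1 + b·0 (s = 1, t = 0) and r₁ = 84 = a·0 + b·1 (s = 0, t = 1); each new remainder r_{k+1} = r_{k-1} − q_k·r_k inherits s_{k+1} = s_{k-1} − q_k·s_k, t_{k+1} = t_{k-1} − q_k·t_k, so r_k = a·s_k + b·t_k at every step:
  q = 9: r = 30, s = 1 − 9·0 = 1, t = 0 − 9·1 = -9  (check: 786·1 + 84·(-9) = 30)
  q = 2: r = 24, s = 0 − 2·1 = -2, t = 1 − 2·(-9) = 19  (check: 786·(-2) + 84·19 = 24)
  q = 1: r = 6, s = 1 − 1·(-2) = 3, t = -9 − 1·19 = -28  (check: 786·3 + 84·(-28) = 6)
The row with r = 6 (the gcd) gives the Bezout coefficients s = 3, t = -28.
Result: 786 · (3) + 84 · (-28) = 6.

gcd(786, 84) = 6; s = 3, t = -28 (check: 786·3 + 84·(-28) = 6).
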